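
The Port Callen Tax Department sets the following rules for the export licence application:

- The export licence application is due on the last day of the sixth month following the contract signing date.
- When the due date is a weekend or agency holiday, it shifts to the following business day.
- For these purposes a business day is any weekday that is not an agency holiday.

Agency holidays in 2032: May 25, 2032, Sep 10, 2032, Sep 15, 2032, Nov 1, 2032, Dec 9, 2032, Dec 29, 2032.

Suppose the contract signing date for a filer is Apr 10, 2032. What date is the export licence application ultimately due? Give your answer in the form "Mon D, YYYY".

Nov 2, 2032

6 months after Apr 10, 2032 falls in October 2032; the last day of that month is Oct 31, 2032.
Oct 31, 2032 is a Sunday, so it moves to the next business day, Nov 2, 2032 (Tuesday).
So the filing is due Nov 2, 2032.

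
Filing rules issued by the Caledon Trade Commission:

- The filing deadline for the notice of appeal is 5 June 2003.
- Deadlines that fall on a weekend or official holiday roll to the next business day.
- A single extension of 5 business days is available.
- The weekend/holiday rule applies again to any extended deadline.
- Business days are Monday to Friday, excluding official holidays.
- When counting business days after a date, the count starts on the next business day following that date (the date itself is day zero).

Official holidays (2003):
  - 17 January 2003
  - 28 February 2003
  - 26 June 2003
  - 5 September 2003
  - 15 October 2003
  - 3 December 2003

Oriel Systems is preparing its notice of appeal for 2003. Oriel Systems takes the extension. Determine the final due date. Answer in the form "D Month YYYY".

12 June 2003

Start from the fixed due date, 5 June 2003.
5 June 2003 is a Thursday and not a listed holiday, so it stands.
Applying the 5-business-day extension: 5 business days after 5 June 2003 is 12 June 2003.
12 June 2003 (Thursday) is already a business day.
Deadline: 12 June 2003.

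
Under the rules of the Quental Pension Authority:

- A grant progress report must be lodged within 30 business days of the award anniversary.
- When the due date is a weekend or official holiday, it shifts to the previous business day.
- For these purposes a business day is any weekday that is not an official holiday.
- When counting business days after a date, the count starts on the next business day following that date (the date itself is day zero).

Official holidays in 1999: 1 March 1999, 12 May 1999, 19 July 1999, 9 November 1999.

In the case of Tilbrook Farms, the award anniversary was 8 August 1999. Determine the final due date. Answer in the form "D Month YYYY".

30 business days after 8 August 1999, excluding weekends and holidays, is 17 September 1999.
Since 17 September 1999 is a Friday and not a holiday, the date is unchanged.
The final due date is 17 September 1999.

17 September 1999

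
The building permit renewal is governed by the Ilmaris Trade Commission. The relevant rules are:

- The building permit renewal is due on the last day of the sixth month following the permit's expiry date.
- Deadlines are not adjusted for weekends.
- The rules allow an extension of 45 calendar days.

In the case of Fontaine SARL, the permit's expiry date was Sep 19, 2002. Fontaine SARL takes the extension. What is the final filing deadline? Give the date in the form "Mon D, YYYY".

The sixth month after Sep 19, 2002 is March 2003, whose last day is Mar 31, 2003.
Mar 31, 2003 falls on a Monday. The rules make no weekend/holiday allowance, so it remains Mar 31, 2003.
Add the 45 calendar-day extension to Mar 31, 2003: May 15, 2003.
May 15, 2003 is a Thursday; no weekend or holiday adjustment applies.
Deadline: May 15, 2003.

May 15, 2003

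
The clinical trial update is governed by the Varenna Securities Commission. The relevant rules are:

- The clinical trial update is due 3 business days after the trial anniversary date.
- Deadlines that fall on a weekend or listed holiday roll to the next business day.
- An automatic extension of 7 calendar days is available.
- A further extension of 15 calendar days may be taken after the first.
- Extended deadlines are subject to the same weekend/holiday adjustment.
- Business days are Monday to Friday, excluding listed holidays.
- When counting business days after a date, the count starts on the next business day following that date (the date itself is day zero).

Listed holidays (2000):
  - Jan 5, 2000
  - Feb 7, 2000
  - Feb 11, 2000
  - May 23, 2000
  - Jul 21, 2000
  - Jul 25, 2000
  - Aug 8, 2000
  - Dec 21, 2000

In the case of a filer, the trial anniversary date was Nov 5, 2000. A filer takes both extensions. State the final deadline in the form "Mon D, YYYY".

3 business days after Nov 5, 2000, excluding weekends and holidays, is Nov 8, 2000.
Nov 8, 2000 falls on a Wednesday, which is a business day, so no adjustment is needed.
The 7-calendar-day extension moves the deadline from Nov 8, 2000 to Nov 15, 2000.
Nov 15, 2000 falls on a Wednesday, which is a business day, so no adjustment is needed.
With the 15-day extension, Nov 15, 2000 becomes Nov 30, 2000.
Nov 30, 2000 is a Thursday and not a listed holiday, so it stands.
Deadline: Nov 30, 2000.

Nov 30, 2000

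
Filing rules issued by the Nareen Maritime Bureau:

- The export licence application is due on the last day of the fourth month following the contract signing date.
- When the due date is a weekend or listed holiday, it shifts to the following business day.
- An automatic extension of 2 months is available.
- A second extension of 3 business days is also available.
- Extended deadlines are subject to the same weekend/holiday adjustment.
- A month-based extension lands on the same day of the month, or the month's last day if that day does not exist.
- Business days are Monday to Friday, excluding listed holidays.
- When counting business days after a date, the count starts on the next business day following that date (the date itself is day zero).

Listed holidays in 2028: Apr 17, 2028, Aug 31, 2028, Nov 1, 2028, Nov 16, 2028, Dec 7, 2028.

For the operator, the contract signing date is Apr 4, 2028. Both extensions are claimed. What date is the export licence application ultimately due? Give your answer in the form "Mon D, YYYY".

Nov 7, 2028

The fourth month after Apr 4, 2028 is August 2028, whose last day is Aug 31, 2028.
Aug 31, 2028 is a listed holiday, so it moves to the next business day, Sep 1, 2028 (Friday).
Add 2 months to Sep 1, 2028: Nov 1, 2028.
Because Nov 1, 2028 is a listed holiday, the deadline becomes Nov 2, 2028 (Thursday).
The 3-business-day extension runs from Nov 2, 2028 to Nov 7, 2028.
Nov 7, 2028 falls on a Tuesday, which is a business day, so no adjustment is needed.
So the filing is due Nov 7, 2028.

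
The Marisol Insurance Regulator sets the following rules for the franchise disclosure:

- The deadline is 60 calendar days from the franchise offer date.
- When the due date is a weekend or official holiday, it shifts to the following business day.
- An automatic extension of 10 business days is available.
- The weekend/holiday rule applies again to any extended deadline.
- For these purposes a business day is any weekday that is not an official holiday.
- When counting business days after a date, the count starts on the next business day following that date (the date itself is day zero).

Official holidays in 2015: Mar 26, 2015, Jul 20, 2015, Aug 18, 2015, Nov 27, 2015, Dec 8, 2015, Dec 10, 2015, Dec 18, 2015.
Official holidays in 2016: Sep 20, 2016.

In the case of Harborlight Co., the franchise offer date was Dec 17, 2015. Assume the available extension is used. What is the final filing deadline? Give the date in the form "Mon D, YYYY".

Trigger date Dec 17, 2015 + 60 calendar days = Feb 15, 2016.
Feb 15, 2016 (Monday) is already a business day.
Counting 10 further business days from Feb 15, 2016 reaches Feb 29, 2016.
Since Feb 29, 2016 is a Monday and not a holiday, the date is unchanged.
The final due date is Feb 29, 2016.

Feb 29, 2016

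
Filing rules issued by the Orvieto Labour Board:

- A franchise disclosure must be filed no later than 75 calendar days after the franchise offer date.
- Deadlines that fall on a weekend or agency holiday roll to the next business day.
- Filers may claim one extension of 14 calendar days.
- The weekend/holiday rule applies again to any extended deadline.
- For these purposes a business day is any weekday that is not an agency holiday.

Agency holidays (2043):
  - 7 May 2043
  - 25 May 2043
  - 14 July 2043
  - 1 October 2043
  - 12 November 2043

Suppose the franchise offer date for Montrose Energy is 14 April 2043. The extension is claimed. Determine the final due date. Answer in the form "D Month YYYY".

Adding 75 calendar days to 14 April 2043 gives 28 June 2043.
28 June 2043 is a Sunday, so it moves to the next business day, 29 June 2043 (Monday).
Applying the 14-calendar-day extension: 29 June 2043 + 14 days = 13 July 2043.
Since 13 July 2043 is a Monday and not a holiday, the date is unchanged.
Final deadline: 13 July 2043.

13 July 2043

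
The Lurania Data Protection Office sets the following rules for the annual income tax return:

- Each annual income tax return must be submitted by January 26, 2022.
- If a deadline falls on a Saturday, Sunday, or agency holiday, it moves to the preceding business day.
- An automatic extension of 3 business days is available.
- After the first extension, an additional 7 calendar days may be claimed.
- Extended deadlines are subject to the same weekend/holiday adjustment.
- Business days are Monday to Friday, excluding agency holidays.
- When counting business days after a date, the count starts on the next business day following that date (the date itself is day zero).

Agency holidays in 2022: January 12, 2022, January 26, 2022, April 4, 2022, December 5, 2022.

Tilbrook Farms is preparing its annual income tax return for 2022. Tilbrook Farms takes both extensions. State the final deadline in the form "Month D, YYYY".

February 7, 2022

Start from the fixed due date, January 26, 2022.
Because January 26, 2022 is a listed holiday, the deadline becomes January 25, 2022 (Tuesday).
The 3-business-day extension runs from January 25, 2022 to January 31, 2022.
January 31, 2022 is a Monday and not a listed holiday, so it stands.
With the 7-day extension, January 31, 2022 becomes February 7, 2022.
Since February 7, 2022 is a Monday and not a holiday, the date is unchanged.
Deadline: February 7, 2022.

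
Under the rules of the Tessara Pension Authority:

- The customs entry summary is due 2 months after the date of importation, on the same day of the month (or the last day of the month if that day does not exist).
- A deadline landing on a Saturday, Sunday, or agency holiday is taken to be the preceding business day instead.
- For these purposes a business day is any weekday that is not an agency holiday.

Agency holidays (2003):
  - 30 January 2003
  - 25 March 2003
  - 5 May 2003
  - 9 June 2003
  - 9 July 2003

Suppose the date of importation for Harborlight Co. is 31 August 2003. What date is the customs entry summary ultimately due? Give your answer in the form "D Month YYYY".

2 months after 31 August 2003, on the same day of the month, is 31 October 2003.
31 October 2003 is a Friday and not a listed holiday, so it stands.
Final deadline: 31 October 2003.

31 October 2003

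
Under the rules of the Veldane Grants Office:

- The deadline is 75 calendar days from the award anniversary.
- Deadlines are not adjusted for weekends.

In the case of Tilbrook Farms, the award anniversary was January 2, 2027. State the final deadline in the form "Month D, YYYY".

From January 2, 2027, 75 calendar days later is March 18, 2027.
March 18, 2027 falls on a Thursday. The rules make no weekend/holiday allowance, so it remains March 18, 2027.
The final due date is March 18, 2027.

March 18, 2027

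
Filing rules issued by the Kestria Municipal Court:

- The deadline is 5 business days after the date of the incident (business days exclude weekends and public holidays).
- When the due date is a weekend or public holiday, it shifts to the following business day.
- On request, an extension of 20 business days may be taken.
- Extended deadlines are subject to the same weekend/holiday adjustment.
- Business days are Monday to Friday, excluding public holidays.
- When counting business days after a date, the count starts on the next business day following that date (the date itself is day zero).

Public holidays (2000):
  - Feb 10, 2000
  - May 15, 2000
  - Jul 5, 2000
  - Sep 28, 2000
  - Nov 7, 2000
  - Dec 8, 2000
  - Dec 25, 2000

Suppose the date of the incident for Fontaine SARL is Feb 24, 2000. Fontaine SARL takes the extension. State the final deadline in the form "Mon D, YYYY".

Mar 30, 2000

Starting the day after Feb 24, 2000 and counting 5 business days lands on Mar 2, 2000.
Mar 2, 2000 (Thursday) is already a business day.
Counting 20 further business days from Mar 2, 2000 reaches Mar 30, 2000.
Since Mar 30, 2000 is a Thursday and not a holiday, the date is unchanged.
Deadline: Mar 30, 2000.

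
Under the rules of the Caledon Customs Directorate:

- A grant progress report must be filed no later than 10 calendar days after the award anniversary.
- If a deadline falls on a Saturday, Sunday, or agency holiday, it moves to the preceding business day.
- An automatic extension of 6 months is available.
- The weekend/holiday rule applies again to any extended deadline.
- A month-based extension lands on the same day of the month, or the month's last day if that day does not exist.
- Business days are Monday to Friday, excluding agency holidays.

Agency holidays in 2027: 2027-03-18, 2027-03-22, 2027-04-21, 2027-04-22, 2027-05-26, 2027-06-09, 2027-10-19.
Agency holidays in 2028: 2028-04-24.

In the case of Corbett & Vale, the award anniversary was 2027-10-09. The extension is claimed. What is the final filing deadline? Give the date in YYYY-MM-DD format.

Trigger date 2027-10-09 + 10 calendar days = 2027-10-19.
Because 2027-10-19 is a listed holiday, the deadline becomes 2027-10-18 (Monday).
Applying the 6 months extension: 6 months after 2027-10-18 is 2028-04-18.
2028-04-18 falls on a Tuesday, which is a business day, so no adjustment is needed.
So the filing is due 2028-04-18.

2028-04-18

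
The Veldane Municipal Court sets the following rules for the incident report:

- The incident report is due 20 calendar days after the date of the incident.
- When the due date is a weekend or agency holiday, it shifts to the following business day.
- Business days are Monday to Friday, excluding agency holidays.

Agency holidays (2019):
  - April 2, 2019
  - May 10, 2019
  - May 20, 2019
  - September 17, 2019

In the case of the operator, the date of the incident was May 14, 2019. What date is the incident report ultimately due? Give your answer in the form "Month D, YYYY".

June 3, 2019

20 calendar days after May 14, 2019 is June 3, 2019.
Since June 3, 2019 is a Monday and not a holiday, the date is unchanged.
Deadline: June 3, 2019.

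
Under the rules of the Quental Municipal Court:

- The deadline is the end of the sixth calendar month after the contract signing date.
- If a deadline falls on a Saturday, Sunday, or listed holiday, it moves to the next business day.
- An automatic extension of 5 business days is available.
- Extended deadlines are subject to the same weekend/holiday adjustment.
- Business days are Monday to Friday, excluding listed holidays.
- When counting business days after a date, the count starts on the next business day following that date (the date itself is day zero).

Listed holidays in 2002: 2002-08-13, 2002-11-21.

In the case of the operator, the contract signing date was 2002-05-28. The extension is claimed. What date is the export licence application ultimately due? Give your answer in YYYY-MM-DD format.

6 months after 2002-05-28 falls in November 2002; the last day of that month is 2002-11-30.
2002-11-30 is a Saturday; the next business day is 2002-12-02 (Monday).
Applying the 5-business-day extension: 5 business days after 2002-12-02 is 2002-12-09.
2002-12-09 is a Monday and not a listed holiday, so it stands.
Deadline: 2002-12-09.

2002-12-09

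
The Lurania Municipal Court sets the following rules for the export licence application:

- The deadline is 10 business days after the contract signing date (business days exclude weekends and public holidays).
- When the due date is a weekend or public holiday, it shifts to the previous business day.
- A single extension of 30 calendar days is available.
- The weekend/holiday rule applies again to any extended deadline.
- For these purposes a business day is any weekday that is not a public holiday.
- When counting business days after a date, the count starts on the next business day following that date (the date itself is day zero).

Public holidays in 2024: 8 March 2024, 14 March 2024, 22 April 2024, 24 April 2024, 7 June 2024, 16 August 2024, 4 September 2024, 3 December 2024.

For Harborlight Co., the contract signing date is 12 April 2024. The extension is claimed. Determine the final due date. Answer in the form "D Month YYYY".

Counting 10 business days after 12 April 2024 (skipping weekends and listed holidays) reaches 30 April 2024.
30 April 2024 (Tuesday) is already a business day.
With the 30-day extension, 30 April 2024 becomes 30 May 2024.
Since 30 May 2024 is a Thursday and not a holiday, the date is unchanged.
Deadline: 30 May 2024.

30 May 2024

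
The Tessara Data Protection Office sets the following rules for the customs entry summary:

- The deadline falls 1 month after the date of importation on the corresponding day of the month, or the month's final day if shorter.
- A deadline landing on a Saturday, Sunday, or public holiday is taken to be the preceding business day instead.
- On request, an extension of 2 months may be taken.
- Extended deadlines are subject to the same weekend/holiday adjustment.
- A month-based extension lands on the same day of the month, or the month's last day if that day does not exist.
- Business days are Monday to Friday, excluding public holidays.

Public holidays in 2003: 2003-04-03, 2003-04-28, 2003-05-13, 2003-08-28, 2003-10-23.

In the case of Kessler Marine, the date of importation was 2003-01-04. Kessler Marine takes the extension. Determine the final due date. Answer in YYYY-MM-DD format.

Moving 1 month forward from 2003-01-04 on the corresponding day gives 2003-02-04.
2003-02-04 (Tuesday) is already a business day.
Applying the 2 months extension: 2 months after 2003-02-04 is 2003-04-04.
Since 2003-04-04 is a Friday and not a holiday, the date is unchanged.
So the filing is due 2003-04-04.

2003-04-04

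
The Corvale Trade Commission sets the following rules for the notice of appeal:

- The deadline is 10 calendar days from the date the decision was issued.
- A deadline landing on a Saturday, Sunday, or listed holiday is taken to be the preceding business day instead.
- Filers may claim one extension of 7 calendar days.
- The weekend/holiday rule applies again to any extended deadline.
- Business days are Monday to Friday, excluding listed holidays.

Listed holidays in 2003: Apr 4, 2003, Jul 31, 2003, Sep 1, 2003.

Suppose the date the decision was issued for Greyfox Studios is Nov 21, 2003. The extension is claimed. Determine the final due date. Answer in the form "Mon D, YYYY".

From Nov 21, 2003, 10 calendar days later is Dec 1, 2003.
Dec 1, 2003 is a Monday and not a listed holiday, so it stands.
The 7-calendar-day extension moves the deadline from Dec 1, 2003 to Dec 8, 2003.
Dec 8, 2003 (Monday) is already a business day.
So the filing is due Dec 8, 2003.

Dec 8, 2003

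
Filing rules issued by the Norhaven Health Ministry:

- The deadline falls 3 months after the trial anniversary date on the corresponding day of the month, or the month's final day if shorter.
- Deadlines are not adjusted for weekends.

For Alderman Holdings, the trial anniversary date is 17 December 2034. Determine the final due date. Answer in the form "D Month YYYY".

Moving 3 months forward from 17 December 2034 on the corresponding day gives 17 March 2035.
17 March 2035 falls on a Saturday. The rules make no weekend/holiday allowance, so it remains 17 March 2035.
So the filing is due 17 March 2035.

17 March 2035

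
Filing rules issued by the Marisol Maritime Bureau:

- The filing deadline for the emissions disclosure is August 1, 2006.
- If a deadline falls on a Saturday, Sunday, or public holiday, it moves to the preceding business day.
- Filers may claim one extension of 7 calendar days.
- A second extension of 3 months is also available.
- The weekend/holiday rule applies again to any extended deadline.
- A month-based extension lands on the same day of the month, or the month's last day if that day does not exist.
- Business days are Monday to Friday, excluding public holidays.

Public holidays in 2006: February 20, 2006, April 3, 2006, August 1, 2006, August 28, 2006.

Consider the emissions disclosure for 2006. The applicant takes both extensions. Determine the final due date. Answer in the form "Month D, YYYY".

November 7, 2006

Start from the fixed due date, August 1, 2006.
August 1, 2006 is a listed holiday, so it moves to the preceding business day, July 31, 2006 (Monday).
The 7-calendar-day extension moves the deadline from July 31, 2006 to August 7, 2006.
Since August 7, 2006 is a Monday and not a holiday, the date is unchanged.
Applying the 3 months extension: 3 months after August 7, 2006 is November 7, 2006.
November 7, 2006 (Tuesday) is already a business day.
Deadline: November 7, 2006.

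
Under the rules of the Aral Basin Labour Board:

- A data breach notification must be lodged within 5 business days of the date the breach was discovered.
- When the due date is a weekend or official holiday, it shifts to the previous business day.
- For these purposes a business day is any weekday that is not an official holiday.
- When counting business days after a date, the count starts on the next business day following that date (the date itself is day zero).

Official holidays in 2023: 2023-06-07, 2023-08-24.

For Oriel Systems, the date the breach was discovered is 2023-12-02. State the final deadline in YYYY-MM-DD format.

2023-12-08

Starting the day after 2023-12-02 and counting 5 business days lands on 2023-12-08.
2023-12-08 is a Friday and not a listed holiday, so it stands.
The final due date is 2023-12-08.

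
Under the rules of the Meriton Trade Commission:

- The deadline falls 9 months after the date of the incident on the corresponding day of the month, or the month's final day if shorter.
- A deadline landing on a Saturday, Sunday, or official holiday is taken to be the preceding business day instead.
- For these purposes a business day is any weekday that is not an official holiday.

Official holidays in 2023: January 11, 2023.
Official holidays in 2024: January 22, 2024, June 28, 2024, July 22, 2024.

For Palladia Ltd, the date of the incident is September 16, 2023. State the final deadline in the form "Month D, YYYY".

Moving 9 months forward from September 16, 2023 on the corresponding day gives June 16, 2024.
Because June 16, 2024 is a Sunday, the deadline becomes June 14, 2024 (Friday).
The final due date is June 14, 2024.

June 14, 2024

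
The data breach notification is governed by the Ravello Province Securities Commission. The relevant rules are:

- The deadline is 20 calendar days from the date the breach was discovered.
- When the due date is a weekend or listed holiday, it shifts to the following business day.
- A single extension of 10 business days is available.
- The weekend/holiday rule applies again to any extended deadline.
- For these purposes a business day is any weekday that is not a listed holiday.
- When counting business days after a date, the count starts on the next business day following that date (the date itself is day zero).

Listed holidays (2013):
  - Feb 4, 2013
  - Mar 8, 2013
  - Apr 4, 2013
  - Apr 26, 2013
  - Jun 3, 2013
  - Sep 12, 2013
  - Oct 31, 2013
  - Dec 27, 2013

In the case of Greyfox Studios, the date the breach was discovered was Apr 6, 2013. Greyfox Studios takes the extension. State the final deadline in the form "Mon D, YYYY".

May 13, 2013

Trigger date Apr 6, 2013 + 20 calendar days = Apr 26, 2013.
Because Apr 26, 2013 is a listed holiday, the deadline becomes Apr 29, 2013 (Monday).
Counting 10 further business days from Apr 29, 2013 reaches May 13, 2013.
Since May 13, 2013 is a Monday and not a holiday, the date is unchanged.
Deadline: May 13, 2013.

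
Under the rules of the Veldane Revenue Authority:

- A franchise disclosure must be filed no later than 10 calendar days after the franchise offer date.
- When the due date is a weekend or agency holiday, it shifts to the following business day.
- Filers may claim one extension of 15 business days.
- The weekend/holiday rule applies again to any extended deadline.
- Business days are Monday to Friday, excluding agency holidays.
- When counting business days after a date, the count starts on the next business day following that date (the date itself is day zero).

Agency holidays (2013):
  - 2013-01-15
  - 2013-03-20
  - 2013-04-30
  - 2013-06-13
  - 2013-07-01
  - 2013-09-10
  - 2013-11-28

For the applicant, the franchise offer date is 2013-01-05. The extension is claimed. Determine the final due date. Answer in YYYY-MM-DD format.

2013-02-06

10 calendar days after 2013-01-05 is 2013-01-15.
Because 2013-01-15 is a listed holiday, the deadline becomes 2013-01-16 (Wednesday).
Applying the 15-business-day extension: 15 business days after 2013-01-16 is 2013-02-06.
2013-02-06 (Wednesday) is already a business day.
Final deadline: 2013-02-06.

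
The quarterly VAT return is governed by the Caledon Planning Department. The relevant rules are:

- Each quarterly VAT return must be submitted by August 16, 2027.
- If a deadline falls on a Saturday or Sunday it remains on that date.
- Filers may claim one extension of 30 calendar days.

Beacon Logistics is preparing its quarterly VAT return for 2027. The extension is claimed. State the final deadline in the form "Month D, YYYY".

September 15, 2027

The statutory due date is August 16, 2027.
August 16, 2027 is a Monday; no weekend or holiday adjustment applies.
With the 30-day extension, August 16, 2027 becomes September 15, 2027.
No adjustment is made for weekends or holidays, so September 15, 2027 stands.
Deadline: September 15, 2027.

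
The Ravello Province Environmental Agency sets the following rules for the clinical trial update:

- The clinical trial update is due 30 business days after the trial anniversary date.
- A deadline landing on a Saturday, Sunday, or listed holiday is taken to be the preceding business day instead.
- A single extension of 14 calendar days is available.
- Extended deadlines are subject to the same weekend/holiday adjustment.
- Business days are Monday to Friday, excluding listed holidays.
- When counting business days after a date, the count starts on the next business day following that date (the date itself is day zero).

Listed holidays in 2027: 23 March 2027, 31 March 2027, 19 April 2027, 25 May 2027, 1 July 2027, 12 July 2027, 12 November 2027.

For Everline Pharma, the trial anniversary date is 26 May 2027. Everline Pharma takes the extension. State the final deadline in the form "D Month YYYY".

Starting the day after 26 May 2027 and counting 30 business days lands on 8 July 2027.
8 July 2027 is a Thursday and not a listed holiday, so it stands.
With the 14-day extension, 8 July 2027 becomes 22 July 2027.
22 July 2027 (Thursday) is already a business day.
Final deadline: 22 July 2027.

22 July 2027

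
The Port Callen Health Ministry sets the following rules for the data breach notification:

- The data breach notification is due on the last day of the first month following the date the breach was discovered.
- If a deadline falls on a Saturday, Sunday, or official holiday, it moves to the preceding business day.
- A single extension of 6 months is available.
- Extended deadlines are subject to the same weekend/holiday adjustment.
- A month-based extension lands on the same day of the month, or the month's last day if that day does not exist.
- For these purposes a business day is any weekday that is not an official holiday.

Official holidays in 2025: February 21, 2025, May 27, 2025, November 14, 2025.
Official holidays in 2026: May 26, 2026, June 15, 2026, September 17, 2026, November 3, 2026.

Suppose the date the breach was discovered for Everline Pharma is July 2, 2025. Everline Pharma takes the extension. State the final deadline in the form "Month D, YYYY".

February 27, 2026

1 month after July 2, 2025 falls in August 2025; the last day of that month is August 31, 2025.
August 31, 2025 is a Sunday; the preceding business day is August 29, 2025 (Friday).
The 6 months extension carries August 29, 2025 to February 28, 2026 (day 29 does not exist in February, so the month's last day is used).
Because February 28, 2026 is a Saturday, the deadline becomes February 27, 2026 (Friday).
So the filing is due February 27, 2026.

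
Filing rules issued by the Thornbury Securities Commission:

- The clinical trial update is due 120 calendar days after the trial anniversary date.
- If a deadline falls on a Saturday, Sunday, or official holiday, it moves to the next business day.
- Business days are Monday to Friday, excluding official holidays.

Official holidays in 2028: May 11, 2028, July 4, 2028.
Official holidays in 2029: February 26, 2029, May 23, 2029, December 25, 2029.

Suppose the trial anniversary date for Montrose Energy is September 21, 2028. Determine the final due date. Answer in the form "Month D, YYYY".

From September 21, 2028, 120 calendar days later is January 19, 2029.
Since January 19, 2029 is a Friday and not a holiday, the date is unchanged.
The final due date is January 19, 2029.

January 19, 2029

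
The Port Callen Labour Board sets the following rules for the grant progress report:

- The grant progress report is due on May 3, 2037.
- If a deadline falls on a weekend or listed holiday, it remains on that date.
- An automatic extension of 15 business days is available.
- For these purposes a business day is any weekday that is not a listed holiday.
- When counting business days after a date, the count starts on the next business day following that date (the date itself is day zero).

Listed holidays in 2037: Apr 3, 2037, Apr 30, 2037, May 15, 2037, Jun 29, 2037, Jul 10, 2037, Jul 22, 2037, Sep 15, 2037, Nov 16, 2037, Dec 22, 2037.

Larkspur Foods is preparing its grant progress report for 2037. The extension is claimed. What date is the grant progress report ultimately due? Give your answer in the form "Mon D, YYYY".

The stated deadline is May 3, 2037.
May 3, 2037 falls on a Sunday. The rules make no weekend/holiday allowance, so it remains May 3, 2037.
Counting 15 further business days from May 3, 2037 reaches May 25, 2037.
No adjustment is made for weekends or holidays, so May 25, 2037 stands.
The final due date is May 25, 2037.

May 25, 2037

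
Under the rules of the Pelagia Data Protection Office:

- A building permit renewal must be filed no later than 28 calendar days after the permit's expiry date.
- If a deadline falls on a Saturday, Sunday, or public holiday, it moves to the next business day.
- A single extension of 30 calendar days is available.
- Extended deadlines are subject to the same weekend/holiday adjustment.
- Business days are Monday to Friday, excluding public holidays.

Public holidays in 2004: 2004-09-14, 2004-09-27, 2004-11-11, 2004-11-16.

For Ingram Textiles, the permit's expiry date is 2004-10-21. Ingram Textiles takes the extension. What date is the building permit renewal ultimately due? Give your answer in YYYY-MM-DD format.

From 2004-10-21, 28 calendar days later is 2004-11-18.
Since 2004-11-18 is a Thursday and not a holiday, the date is unchanged.
Applying the 30-calendar-day extension: 2004-11-18 + 30 days = 2004-12-18.
2004-12-18 falls on a Saturday. Rolling to the next business day gives 2004-12-20, a Monday.
The final due date is 2004-12-20.

2004-12-20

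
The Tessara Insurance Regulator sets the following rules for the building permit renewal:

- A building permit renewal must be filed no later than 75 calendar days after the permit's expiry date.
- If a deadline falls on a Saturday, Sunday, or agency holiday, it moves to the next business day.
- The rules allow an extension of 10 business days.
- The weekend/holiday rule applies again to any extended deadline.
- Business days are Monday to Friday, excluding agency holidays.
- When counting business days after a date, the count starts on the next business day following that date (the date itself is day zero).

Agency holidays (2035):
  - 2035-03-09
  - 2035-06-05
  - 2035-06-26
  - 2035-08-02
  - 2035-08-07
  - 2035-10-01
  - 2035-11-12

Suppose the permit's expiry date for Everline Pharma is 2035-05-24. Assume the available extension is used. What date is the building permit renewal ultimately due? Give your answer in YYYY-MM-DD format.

2035-08-22

Trigger date 2035-05-24 + 75 calendar days = 2035-08-07.
Because 2035-08-07 is a listed holiday, the deadline becomes 2035-08-08 (Wednesday).
Counting 10 further business days from 2035-08-08 reaches 2035-08-22.
2035-08-22 is a Wednesday and not a listed holiday, so it stands.
Final deadline: 2035-08-22.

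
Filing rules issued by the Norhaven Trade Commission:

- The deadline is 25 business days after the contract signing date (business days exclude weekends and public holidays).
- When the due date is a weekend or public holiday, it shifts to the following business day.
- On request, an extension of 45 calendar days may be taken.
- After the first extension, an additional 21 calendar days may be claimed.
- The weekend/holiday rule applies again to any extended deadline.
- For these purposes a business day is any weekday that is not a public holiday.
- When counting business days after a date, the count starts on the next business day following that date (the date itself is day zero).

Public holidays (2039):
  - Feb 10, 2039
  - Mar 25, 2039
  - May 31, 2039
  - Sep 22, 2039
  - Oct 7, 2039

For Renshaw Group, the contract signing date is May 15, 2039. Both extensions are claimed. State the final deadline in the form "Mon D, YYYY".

25 business days after May 15, 2039, excluding weekends and holidays, is Jun 20, 2039.
Jun 20, 2039 (Monday) is already a business day.
Add the 45 calendar-day extension to Jun 20, 2039: Aug 4, 2039.
Aug 4, 2039 (Thursday) is already a business day.
The 21-calendar-day extension moves the deadline from Aug 4, 2039 to Aug 25, 2039.
Aug 25, 2039 (Thursday) is already a business day.
Deadline: Aug 25, 2039.

Aug 25, 2039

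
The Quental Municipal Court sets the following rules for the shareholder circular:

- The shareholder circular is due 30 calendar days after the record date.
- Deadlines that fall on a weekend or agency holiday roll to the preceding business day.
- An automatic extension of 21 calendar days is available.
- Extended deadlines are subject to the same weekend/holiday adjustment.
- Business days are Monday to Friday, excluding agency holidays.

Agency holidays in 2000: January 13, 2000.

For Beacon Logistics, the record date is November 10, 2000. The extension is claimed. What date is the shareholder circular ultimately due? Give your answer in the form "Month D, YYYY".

December 29, 2000

Adding 30 calendar days to November 10, 2000 gives December 10, 2000.
December 10, 2000 is a Sunday; the preceding business day is December 8, 2000 (Friday).
With the 21-day extension, December 8, 2000 becomes December 29, 2000.
December 29, 2000 falls on a Friday, which is a business day, so no adjustment is needed.
The final due date is December 29, 2000.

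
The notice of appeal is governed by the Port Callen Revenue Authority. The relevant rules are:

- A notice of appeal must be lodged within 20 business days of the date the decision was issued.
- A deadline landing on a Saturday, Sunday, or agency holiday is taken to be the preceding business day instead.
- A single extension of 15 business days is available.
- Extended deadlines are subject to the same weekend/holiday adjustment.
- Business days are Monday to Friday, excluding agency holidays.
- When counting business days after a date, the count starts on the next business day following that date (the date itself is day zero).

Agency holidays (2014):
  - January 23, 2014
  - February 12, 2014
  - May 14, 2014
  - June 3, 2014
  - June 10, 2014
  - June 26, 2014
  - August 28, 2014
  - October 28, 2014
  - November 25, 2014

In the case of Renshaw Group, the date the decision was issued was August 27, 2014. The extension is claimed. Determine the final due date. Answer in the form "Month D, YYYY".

October 16, 2014

Starting the day after August 27, 2014 and counting 20 business days lands on September 25, 2014.
September 25, 2014 (Thursday) is already a business day.
Applying the 15-business-day extension: 15 business days after September 25, 2014 is October 16, 2014.
October 16, 2014 falls on a Thursday, which is a business day, so no adjustment is needed.
The final due date is October 16, 2014.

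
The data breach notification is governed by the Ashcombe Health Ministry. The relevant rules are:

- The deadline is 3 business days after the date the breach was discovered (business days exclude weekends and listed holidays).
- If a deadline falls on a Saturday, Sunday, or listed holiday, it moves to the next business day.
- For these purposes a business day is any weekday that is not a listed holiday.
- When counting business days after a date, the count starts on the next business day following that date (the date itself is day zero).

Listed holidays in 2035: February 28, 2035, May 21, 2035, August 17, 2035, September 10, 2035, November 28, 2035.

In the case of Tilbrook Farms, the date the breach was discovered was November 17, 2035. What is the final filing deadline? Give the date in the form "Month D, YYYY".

November 21, 2035

Counting 3 business days after November 17, 2035 (skipping weekends and listed holidays) reaches November 21, 2035.
November 21, 2035 (Wednesday) is already a business day.
Final deadline: November 21, 2035.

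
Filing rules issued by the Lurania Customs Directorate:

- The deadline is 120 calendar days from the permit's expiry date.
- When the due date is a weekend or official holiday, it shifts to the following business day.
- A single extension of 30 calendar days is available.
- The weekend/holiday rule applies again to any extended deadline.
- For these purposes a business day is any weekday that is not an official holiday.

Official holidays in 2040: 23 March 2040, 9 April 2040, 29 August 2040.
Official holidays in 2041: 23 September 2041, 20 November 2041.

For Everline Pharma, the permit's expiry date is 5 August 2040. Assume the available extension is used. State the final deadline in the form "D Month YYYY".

2 January 2041

120 calendar days after 5 August 2040 is 3 December 2040.
3 December 2040 (Monday) is already a business day.
Applying the 30-calendar-day extension: 3 December 2040 + 30 days = 2 January 2041.
2 January 2041 falls on a Wednesday, which is a business day, so no adjustment is needed.
So the filing is due 2 January 2041.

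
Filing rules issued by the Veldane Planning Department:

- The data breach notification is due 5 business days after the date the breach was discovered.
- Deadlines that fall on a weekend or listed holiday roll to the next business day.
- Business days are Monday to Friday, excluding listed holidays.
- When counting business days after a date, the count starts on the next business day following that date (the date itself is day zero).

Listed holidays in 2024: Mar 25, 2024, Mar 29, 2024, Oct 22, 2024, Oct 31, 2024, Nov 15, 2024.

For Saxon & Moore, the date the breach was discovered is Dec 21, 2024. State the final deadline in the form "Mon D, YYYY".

Starting the day after Dec 21, 2024 and counting 5 business days lands on Dec 27, 2024.
Dec 27, 2024 falls on a Friday, which is a business day, so no adjustment is needed.
So the filing is due Dec 27, 2024.

Dec 27, 2024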